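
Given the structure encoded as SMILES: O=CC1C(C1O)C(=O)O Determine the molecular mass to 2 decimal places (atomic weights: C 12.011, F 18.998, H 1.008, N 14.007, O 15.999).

130.10 g/mol

First, the molecular formula is C5H6O4 (counting implicit H from valence).
  C: 5 × 12.011 = 60.055
  H: 6 × 1.008 = 6.048
  O: 4 × 15.999 = 63.996
Sum: 5×12.011 + 6×1.008 + 4×15.999 = 130.099 → 130.10 g/mol.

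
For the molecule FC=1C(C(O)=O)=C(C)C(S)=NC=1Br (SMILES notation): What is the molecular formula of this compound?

Walk through each heavy atom and fill implicit hydrogens from standard valence (C 4, N 3, O 2, S 2, halogen 1):
  atom 1: F (halogen, monovalent) → 0 H
  atom 2: C, bond orders sum to 4 (valence 4) → 0 H
  atom 3: C, bond orders sum to 4 (valence 4) → 0 H
  atom 4: C, bond orders sum to 4 (valence 4) → 0 H
  atom 5: O, bond orders sum to 1 (valence 2) → 1 H
  atom 6: O, bond orders sum to 2 (valence 2) → 0 H
  atom 7: C, bond orders sum to 4 (valence 4) → 0 H
  atom 8: C, bond orders sum to 1 (valence 4) → 3 H
  atom 9: C, bond orders sum to 4 (valence 4) → 0 H
  atom 10: S, bond orders sum to 1 (valence 2) → 1 H
  atom 11: N, bond orders sum to 3 (valence 3) → 0 H
  atom 12: C, bond orders sum to 4 (valence 4) → 0 H
  atom 13: Br (halogen, monovalent) → 0 H
Totals → C:7, H:5, Br:1, F:1, N:1, O:2, S:1.

C7H5BrFNO2S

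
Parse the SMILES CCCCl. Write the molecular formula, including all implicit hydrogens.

Walk through each heavy atom and fill implicit hydrogens from standard valence (C 4, N 3, O 2, S 2, halogen 1):
  atom 1: C, bond orders sum to 1 (valence 4) → 3 H
  atom 2: C, bond orders sum to 2 (valence 4) → 2 H
  atom 3: C, bond orders sum to 2 (valence 4) → 2 H
  atom 4: Cl (halogen, monovalent) → 0 H
Totals → C:3, H:7, Cl:1.

C3H7Cl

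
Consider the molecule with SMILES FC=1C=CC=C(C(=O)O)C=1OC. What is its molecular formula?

C8H7FO3

Walk through each heavy atom and fill implicit hydrogens from standard valence (C 4, N 3, O 2, S 2, halogen 1):
  atom 1: F (halogen, monovalent) → 0 H
  atom 2: C, bond orders sum to 4 (valence 4) → 0 H
  atom 3: C, bond orders sum to 3 (valence 4) → 1 H
  atom 4: C, bond orders sum to 3 (valence 4) → 1 H
  atom 5: C, bond orders sum to 3 (valence 4) → 1 H
  atom 6: C, bond orders sum to 4 (valence 4) → 0 H
  atom 7: C, bond orders sum to 4 (valence 4) → 0 H
  atom 8: O, bond orders sum to 2 (valence 2) → 0 H
  atom 9: O, bond orders sum to 1 (valence 2) → 1 H
  atom 10: C, bond orders sum to 4 (valence 4) → 0 H
  atom 11: O, bond orders sum to 2 (valence 2) → 0 H
  atom 12: C, bond orders sum to 1 (valence 4) → 3 H
Totals → C:8, H:7, F:1, O:3.
In Hill order: C8H7FO3.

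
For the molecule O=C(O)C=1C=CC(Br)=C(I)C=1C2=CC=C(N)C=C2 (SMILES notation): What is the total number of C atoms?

Count every carbon token in the SMILES (each C, including those in ring-closure positions and inside branches).
Carbon count: 13.

13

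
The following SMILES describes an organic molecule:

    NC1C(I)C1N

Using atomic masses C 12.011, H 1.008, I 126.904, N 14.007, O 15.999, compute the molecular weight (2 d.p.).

First, the molecular formula is C3H7IN2 (counting implicit H from valence).
  C: 3 × 12.011 = 36.033
  H: 7 × 1.008 = 7.056
  I: 1 × 126.904 = 126.904
  N: 2 × 14.007 = 28.014
Sum: 3×12.011 + 7×1.008 + 1×126.904 + 2×14.007 = 198.007 → 198.01 g/mol.

198.01 g/mol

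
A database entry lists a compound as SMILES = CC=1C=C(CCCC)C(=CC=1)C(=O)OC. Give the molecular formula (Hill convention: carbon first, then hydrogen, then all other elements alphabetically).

C13H18O2

Walk through each heavy atom and fill implicit hydrogens from standard valence (C 4, N 3, O 2, S 2, halogen 1):
  atom 1: C, bond orders sum to 1 (valence 4) → 3 H
  atom 2: C, bond orders sum to 4 (valence 4) → 0 H
  atom 3: C, bond orders sum to 3 (valence 4) → 1 H
  atom 4: C, bond orders sum to 4 (valence 4) → 0 H
  atom 5: C, bond orders sum to 2 (valence 4) → 2 H
  atom 6: C, bond orders sum to 2 (valence 4) → 2 H
  atom 7: C, bond orders sum to 2 (valence 4) → 2 H
  atom 8: C, bond orders sum to 1 (valence 4) → 3 H
  atom 9: C, bond orders sum to 4 (valence 4) → 0 H
  atom 10: C, bond orders sum to 3 (valence 4) → 1 H
  atom 11: C, bond orders sum to 3 (valence 4) → 1 H
  atom 12: C, bond orders sum to 4 (valence 4) → 0 H
  atom 13: O, bond orders sum to 2 (valence 2) → 0 H
  atom 14: O, bond orders sum to 2 (valence 2) → 0 H
  atom 15: C, bond orders sum to 1 (valence 4) → 3 H
Totals → C:13, H:18, O:2.
In Hill order: C13H18O2.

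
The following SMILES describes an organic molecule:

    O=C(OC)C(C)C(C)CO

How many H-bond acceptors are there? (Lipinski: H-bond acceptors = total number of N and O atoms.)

N atoms: 0; O atoms: 3.
Lipinski HBA = 0 + 3 = 3.

3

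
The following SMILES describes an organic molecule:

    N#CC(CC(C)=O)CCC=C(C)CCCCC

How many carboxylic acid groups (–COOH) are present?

Scan the SMILES for the carboxylic acid motif — none present.
Groups that are present: 1 alkene, 1 ketone, 1 nitrile.

0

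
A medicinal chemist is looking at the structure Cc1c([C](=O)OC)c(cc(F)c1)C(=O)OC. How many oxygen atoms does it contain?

Scan the SMILES for O atoms (remember two-letter symbols like Cl and Br are single atoms).
Oxygen count: 4.

4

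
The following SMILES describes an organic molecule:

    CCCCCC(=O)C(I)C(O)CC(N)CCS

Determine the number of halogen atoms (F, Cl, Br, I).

Halogen atoms appear at heavy-atom position 9 (1×I).
Other groups present: 1 hydroxyl, 1 ketone, 1 primary amine, 1 thiol.
Halogen count: 1.

1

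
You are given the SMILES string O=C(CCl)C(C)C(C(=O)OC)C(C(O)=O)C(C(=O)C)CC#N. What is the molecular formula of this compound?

Walk through each heavy atom and fill implicit hydrogens from standard valence (C 4, N 3, O 2, S 2, halogen 1):
  atom 1: O, bond orders sum to 2 (valence 2) → 0 H
  atom 2: C, bond orders sum to 4 (valence 4) → 0 H
  atom 3: C, bond orders sum to 2 (valence 4) → 2 H
  atom 4: Cl (halogen, monovalent) → 0 H
  atom 5: C, bond orders sum to 3 (valence 4) → 1 H
  atom 6: C, bond orders sum to 1 (valence 4) → 3 H
  atom 7: C, bond orders sum to 3 (valence 4) → 1 H
  atom 8: C, bond orders sum to 4 (valence 4) → 0 H
  atom 9: O, bond orders sum to 2 (valence 2) → 0 H
  atom 10: O, bond orders sum to 2 (valence 2) → 0 H
  atom 11: C, bond orders sum to 1 (valence 4) → 3 H
  atom 12: C, bond orders sum to 3 (valence 4) → 1 H
  atom 13: C, bond orders sum to 4 (valence 4) → 0 H
  atom 14: O, bond orders sum to 1 (valence 2) → 1 H
  atom 15: O, bond orders sum to 2 (valence 2) → 0 H
  atom 16: C, bond orders sum to 3 (valence 4) → 1 H
  atom 17: C, bond orders sum to 4 (valence 4) → 0 H
  atom 18: O, bond orders sum to 2 (valence 2) → 0 H
  atom 19: C, bond orders sum to 1 (valence 4) → 3 H
  atom 20: C, bond orders sum to 2 (valence 4) → 2 H
  atom 21: C, bond orders sum to 4 (valence 4) → 0 H
  atom 22: N, bond orders sum to 3 (valence 3) → 0 H
Totals → C:14, H:18, Cl:1, N:1, O:6.
In Hill order: C14H18ClNO6.

C14H18ClNO6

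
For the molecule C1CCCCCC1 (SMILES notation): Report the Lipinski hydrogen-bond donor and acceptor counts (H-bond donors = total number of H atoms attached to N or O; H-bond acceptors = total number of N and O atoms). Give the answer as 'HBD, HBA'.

Donors: find every N or O and count the H atoms it carries.
  (no N or O atoms present)
Lipinski HBD = 0.
Acceptors: N atoms = 0, O atoms = 0 → HBA = 0.

0, 0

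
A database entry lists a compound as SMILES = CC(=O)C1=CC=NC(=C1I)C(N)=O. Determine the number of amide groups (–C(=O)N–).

The amide motif appears at heavy-atom position 11 in the SMILES.
Other groups present: 1 ketone.
Amide count: 1.

1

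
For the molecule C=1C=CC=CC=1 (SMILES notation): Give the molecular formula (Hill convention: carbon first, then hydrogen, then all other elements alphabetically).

Walk through each heavy atom and fill implicit hydrogens from standard valence (C 4, N 3, O 2, S 2, halogen 1):
  atom 1: C, bond orders sum to 3 (valence 4) → 1 H
  atom 2: C, bond orders sum to 3 (valence 4) → 1 H
  atom 3: C, bond orders sum to 3 (valence 4) → 1 H
  atom 4: C, bond orders sum to 3 (valence 4) → 1 H
  atom 5: C, bond orders sum to 3 (valence 4) → 1 H
  atom 6: C, bond orders sum to 3 (valence 4) → 1 H
Totals → C:6, H:6.

C6H6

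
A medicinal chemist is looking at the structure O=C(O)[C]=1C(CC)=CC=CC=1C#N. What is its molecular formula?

Walk through each heavy atom and fill implicit hydrogens from standard valence (C 4, N 3, O 2, S 2, halogen 1):
  atom 1: O, bond orders sum to 2 (valence 2) → 0 H
  atom 2: C, bond orders sum to 4 (valence 4) → 0 H
  atom 3: O, bond orders sum to 1 (valence 2) → 1 H
  atom 4: C with explicit H count 0
  atom 5: C, bond orders sum to 4 (valence 4) → 0 H
  atom 6: C, bond orders sum to 2 (valence 4) → 2 H
  atom 7: C, bond orders sum to 1 (valence 4) → 3 H
  atom 8: C, bond orders sum to 3 (valence 4) → 1 H
  atom 9: C, bond orders sum to 3 (valence 4) → 1 H
  atom 10: C, bond orders sum to 3 (valence 4) → 1 H
  atom 11: C, bond orders sum to 4 (valence 4) → 0 H
  atom 12: C, bond orders sum to 4 (valence 4) → 0 H
  atom 13: N, bond orders sum to 3 (valence 3) → 0 H
Totals → C:10, H:9, N:1, O:2.

C10H9NO2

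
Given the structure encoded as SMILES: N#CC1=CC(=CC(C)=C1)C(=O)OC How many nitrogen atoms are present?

Scan the SMILES for N atoms (remember two-letter symbols like Cl and Br are single atoms).
Nitrogen count: 1.

1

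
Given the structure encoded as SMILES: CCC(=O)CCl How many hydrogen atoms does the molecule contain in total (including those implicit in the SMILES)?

Walk through each heavy atom and fill implicit hydrogens from standard valence (C 4, N 3, O 2, S 2, halogen 1):
  atom 1: C, bond orders sum to 1 (valence 4) → 3 H
  atom 2: C, bond orders sum to 2 (valence 4) → 2 H
  atom 3: C, bond orders sum to 4 (valence 4) → 0 H
  atom 4: O, bond orders sum to 2 (valence 2) → 0 H
  atom 5: C, bond orders sum to 2 (valence 4) → 2 H
  atom 6: Cl (halogen, monovalent) → 0 H
Total hydrogens: 7.

7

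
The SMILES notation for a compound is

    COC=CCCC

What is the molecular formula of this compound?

C6H12O

Walk through each heavy atom and fill implicit hydrogens from standard valence (C 4, N 3, O 2, S 2, halogen 1):
  atom 1: C, bond orders sum to 1 (valence 4) → 3 H
  atom 2: O, bond orders sum to 2 (valence 2) → 0 H
  atom 3: C, bond orders sum to 3 (valence 4) → 1 H
  atom 4: C, bond orders sum to 3 (valence 4) → 1 H
  atom 5: C, bond orders sum to 2 (valence 4) → 2 H
  atom 6: C, bond orders sum to 2 (valence 4) → 2 H
  atom 7: C, bond orders sum to 1 (valence 4) → 3 H
Totals → C:6, H:12, O:1.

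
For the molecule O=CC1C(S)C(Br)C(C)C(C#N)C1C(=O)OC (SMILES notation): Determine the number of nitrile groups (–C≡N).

The nitrile motif appears at heavy-atom position 11 in the SMILES.
Other groups present: 1 aldehyde, 1 ester, 1 thiol.
Nitrile count: 1.

1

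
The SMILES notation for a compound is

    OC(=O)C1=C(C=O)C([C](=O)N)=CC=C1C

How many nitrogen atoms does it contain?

Scan the SMILES for N atoms (remember two-letter symbols like Cl and Br are single atoms).
Nitrogen count: 1.

1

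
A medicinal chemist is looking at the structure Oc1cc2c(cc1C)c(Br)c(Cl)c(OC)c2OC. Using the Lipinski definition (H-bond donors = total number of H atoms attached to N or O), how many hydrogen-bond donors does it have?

Donors: find every N or O and count the H atoms it carries.
  atom 1 (O): bond orders sum to 1 → 1 H
  atom 14 (O): bond orders sum to 2 → 0 H
  atom 17 (O): bond orders sum to 2 → 0 H
Lipinski HBD = 1.

1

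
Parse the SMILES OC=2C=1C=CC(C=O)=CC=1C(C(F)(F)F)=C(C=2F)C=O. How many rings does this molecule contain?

2

In SMILES, each pair of matching ring-closure digits denotes one ring-closing bond; the number of such bonds equals the number of independent rings.
Ring-closure bonds here: 2.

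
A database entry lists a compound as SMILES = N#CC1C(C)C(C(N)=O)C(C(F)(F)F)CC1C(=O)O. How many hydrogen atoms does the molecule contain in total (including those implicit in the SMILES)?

Walk through each heavy atom and fill implicit hydrogens from standard valence (C 4, N 3, O 2, S 2, halogen 1):
  atom 1: N, bond orders sum to 3 (valence 3) → 0 H
  atom 2: C, bond orders sum to 4 (valence 4) → 0 H
  atom 3: C, bond orders sum to 3 (valence 4) → 1 H
  atom 4: C, bond orders sum to 3 (valence 4) → 1 H
  atom 5: C, bond orders sum to 1 (valence 4) → 3 H
  atom 6: C, bond orders sum to 3 (valence 4) → 1 H
  atom 7: C, bond orders sum to 4 (valence 4) → 0 H
  atom 8: N, bond orders sum to 1 (valence 3) → 2 H
  atom 9: O, bond orders sum to 2 (valence 2) → 0 H
  atom 10: C, bond orders sum to 3 (valence 4) → 1 H
  atom 11: C, bond orders sum to 4 (valence 4) → 0 H
  atom 12: F (halogen, monovalent) → 0 H
  atom 13: F (halogen, monovalent) → 0 H
  atom 14: F (halogen, monovalent) → 0 H
  atom 15: C, bond orders sum to 2 (valence 4) → 2 H
  atom 16: C, bond orders sum to 3 (valence 4) → 1 H
  atom 17: C, bond orders sum to 4 (valence 4) → 0 H
  atom 18: O, bond orders sum to 2 (valence 2) → 0 H
  atom 19: O, bond orders sum to 1 (valence 2) → 1 H
Total hydrogens: 13.

13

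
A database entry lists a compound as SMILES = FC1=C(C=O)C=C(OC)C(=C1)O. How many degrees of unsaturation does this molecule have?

Degree of unsaturation = (number of rings) + (number of π bonds).
Ring closures in the SMILES: 1.
π bonds: 4 double bonds (each 1 DoU) → 4 DoU from unsaturation.
Total DoU = 1 + 4 = 5.

5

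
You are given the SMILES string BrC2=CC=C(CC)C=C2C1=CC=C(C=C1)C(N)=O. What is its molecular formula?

C15H14BrNO

Walk through each heavy atom and fill implicit hydrogens from standard valence (C 4, N 3, O 2, S 2, halogen 1):
  atom 1: Br (halogen, monovalent) → 0 H
  atom 2: C, bond orders sum to 4 (valence 4) → 0 H
  atom 3: C, bond orders sum to 3 (valence 4) → 1 H
  atom 4: C, bond orders sum to 3 (valence 4) → 1 H
  atom 5: C, bond orders sum to 4 (valence 4) → 0 H
  atom 6: C, bond orders sum to 2 (valence 4) → 2 H
  atom 7: C, bond orders sum to 1 (valence 4) → 3 H
  atom 8: C, bond orders sum to 3 (valence 4) → 1 H
  atom 9: C, bond orders sum to 4 (valence 4) → 0 H
  atom 10: C, bond orders sum to 4 (valence 4) → 0 H
  atom 11: C, bond orders sum to 3 (valence 4) → 1 H
  atom 12: C, bond orders sum to 3 (valence 4) → 1 H
  atom 13: C, bond orders sum to 4 (valence 4) → 0 H
  atom 14: C, bond orders sum to 3 (valence 4) → 1 H
  atom 15: C, bond orders sum to 3 (valence 4) → 1 H
  atom 16: C, bond orders sum to 4 (valence 4) → 0 H
  atom 17: N, bond orders sum to 1 (valence 3) → 2 H
  atom 18: O, bond orders sum to 2 (valence 2) → 0 H
Totals → C:15, H:14, Br:1, N:1, O:1.
In Hill order: C15H14BrNO.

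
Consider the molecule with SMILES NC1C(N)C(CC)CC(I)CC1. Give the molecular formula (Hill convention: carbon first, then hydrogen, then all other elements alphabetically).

Walk through each heavy atom and fill implicit hydrogens from standard valence (C 4, N 3, O 2, S 2, halogen 1):
  atom 1: N, bond orders sum to 1 (valence 3) → 2 H
  atom 2: C, bond orders sum to 3 (valence 4) → 1 H
  atom 3: C, bond orders sum to 3 (valence 4) → 1 H
  atom 4: N, bond orders sum to 1 (valence 3) → 2 H
  atom 5: C, bond orders sum to 3 (valence 4) → 1 H
  atom 6: C, bond orders sum to 2 (valence 4) → 2 H
  atom 7: C, bond orders sum to 1 (valence 4) → 3 H
  atom 8: C, bond orders sum to 2 (valence 4) → 2 H
  atom 9: C, bond orders sum to 3 (valence 4) → 1 H
  atom 10: I (halogen, monovalent) → 0 H
  atom 11: C, bond orders sum to 2 (valence 4) → 2 H
  atom 12: C, bond orders sum to 2 (valence 4) → 2 H
Totals → C:9, H:19, I:1, N:2.

C9H19IN2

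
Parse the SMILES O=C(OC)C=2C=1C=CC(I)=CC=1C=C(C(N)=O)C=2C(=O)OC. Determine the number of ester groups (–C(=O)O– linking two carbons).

2

The ester motif appears at heavy-atom positions 2, 19 in the SMILES.
Other groups present: 1 amide.
Ester count: 2.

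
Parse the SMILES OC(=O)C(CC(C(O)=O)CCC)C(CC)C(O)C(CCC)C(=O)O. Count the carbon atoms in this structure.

17

Count every carbon token in the SMILES (each C, including those in ring-closure positions and inside branches).
Carbon count: 17.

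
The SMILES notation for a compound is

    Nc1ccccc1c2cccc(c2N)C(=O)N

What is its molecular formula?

C13H13N3O

Walk through each heavy atom and fill implicit hydrogens from standard valence (C 4, N 3, O 2, S 2, halogen 1); for lowercase aromatic atoms, an aromatic c carries 1 H when it has two neighbours and 0 H with three, and aromatic n carries 0 H:
  atom 1: N, bond orders sum to 1 (valence 3) → 2 H
  atom 2: aromatic c, 3 neighbours → 0 H
  atom 3: aromatic c, 2 neighbours → 1 H
  atom 4: aromatic c, 2 neighbours → 1 H
  atom 5: aromatic c, 2 neighbours → 1 H
  atom 6: aromatic c, 2 neighbours → 1 H
  atom 7: aromatic c, 3 neighbours → 0 H
  atom 8: aromatic c, 3 neighbours → 0 H
  atom 9: aromatic c, 2 neighbours → 1 H
  atom 10: aromatic c, 2 neighbours → 1 H
  atom 11: aromatic c, 2 neighbours → 1 H
  atom 12: aromatic c, 3 neighbours → 0 H
  atom 13: aromatic c, 3 neighbours → 0 H
  atom 14: N, bond orders sum to 1 (valence 3) → 2 H
  atom 15: C, bond orders sum to 4 (valence 4) → 0 H
  atom 16: O, bond orders sum to 2 (valence 2) → 0 H
  atom 17: N, bond orders sum to 1 (valence 3) → 2 H
Totals → C:13, H:13, N:3, O:1.
In Hill order: C13H13N3O.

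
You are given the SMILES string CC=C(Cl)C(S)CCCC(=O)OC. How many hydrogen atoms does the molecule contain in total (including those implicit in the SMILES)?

Walk through each heavy atom and fill implicit hydrogens from standard valence (C 4, N 3, O 2, S 2, halogen 1):
  atom 1: C, bond orders sum to 1 (valence 4) → 3 H
  atom 2: C, bond orders sum to 3 (valence 4) → 1 H
  atom 3: C, bond orders sum to 4 (valence 4) → 0 H
  atom 4: Cl (halogen, monovalent) → 0 H
  atom 5: C, bond orders sum to 3 (valence 4) → 1 H
  atom 6: S, bond orders sum to 1 (valence 2) → 1 H
  atom 7: C, bond orders sum to 2 (valence 4) → 2 H
  atom 8: C, bond orders sum to 2 (valence 4) → 2 H
  atom 9: C, bond orders sum to 2 (valence 4) → 2 H
  atom 10: C, bond orders sum to 4 (valence 4) → 0 H
  atom 11: O, bond orders sum to 2 (valence 2) → 0 H
  atom 12: O, bond orders sum to 2 (valence 2) → 0 H
  atom 13: C, bond orders sum to 1 (valence 4) → 3 H
Total hydrogens: 15.

15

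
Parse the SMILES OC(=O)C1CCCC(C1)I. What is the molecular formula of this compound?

C7H11IO2

Walk through each heavy atom and fill implicit hydrogens from standard valence (C 4, N 3, O 2, S 2, halogen 1):
  atom 1: O, bond orders sum to 1 (valence 2) → 1 H
  atom 2: C, bond orders sum to 4 (valence 4) → 0 H
  atom 3: O, bond orders sum to 2 (valence 2) → 0 H
  atom 4: C, bond orders sum to 3 (valence 4) → 1 H
  atom 5: C, bond orders sum to 2 (valence 4) → 2 H
  atom 6: C, bond orders sum to 2 (valence 4) → 2 H
  atom 7: C, bond orders sum to 2 (valence 4) → 2 H
  atom 8: C, bond orders sum to 3 (valence 4) → 1 H
  atom 9: C, bond orders sum to 2 (valence 4) → 2 H
  atom 10: I (halogen, monovalent) → 0 H
Totals → C:7, H:11, I:1, O:2.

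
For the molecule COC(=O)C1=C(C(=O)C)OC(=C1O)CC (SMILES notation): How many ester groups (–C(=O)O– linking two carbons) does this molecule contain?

The ester motif appears at heavy-atom position 3 in the SMILES.
Other groups present: 1 hydroxyl, 1 ketone.
Ester count: 1.

1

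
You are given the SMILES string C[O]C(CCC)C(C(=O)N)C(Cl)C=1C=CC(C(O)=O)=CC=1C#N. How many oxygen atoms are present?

4

Scan the SMILES for O atoms (remember two-letter symbols like Cl and Br are single atoms).
Oxygen count: 4.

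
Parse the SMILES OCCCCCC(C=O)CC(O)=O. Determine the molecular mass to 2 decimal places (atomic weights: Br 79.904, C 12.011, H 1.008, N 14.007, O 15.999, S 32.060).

First, the molecular formula is C9H16O4 (counting implicit H from valence).
  C: 9 × 12.011 = 108.099
  H: 16 × 1.008 = 16.128
  O: 4 × 15.999 = 63.996
Sum: 9×12.011 + 16×1.008 + 4×15.999 = 188.223 → 188.22 g/mol.

188.22 g/mol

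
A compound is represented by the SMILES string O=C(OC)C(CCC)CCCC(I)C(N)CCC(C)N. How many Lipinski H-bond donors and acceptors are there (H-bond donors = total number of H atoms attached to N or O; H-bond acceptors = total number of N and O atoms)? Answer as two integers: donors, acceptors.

Donors: find every N or O and count the H atoms it carries.
  atom 1 (O): bond orders sum to 2 → 0 H
  atom 3 (O): bond orders sum to 2 → 0 H
  atom 15 (N): bond orders sum to 1 → 2 H
  atom 20 (N): bond orders sum to 1 → 2 H
Lipinski HBD = 4.
Acceptors: N atoms = 2, O atoms = 2 → HBA = 4.

4, 4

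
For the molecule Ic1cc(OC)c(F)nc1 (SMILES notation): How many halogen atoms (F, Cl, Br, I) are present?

Halogen atoms appear at heavy-atom positions 1, 8 (1×F, 1×I).
Other groups present: 1 ether.
Halogen count: 2.

2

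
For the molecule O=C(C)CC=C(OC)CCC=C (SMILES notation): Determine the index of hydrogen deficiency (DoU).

3

Molecular formula: C10H16O2.
DoU = (2C + 2 + N − H − X) / 2, where X is the halogen count and O/S are ignored.
    = (2·10 + 2 + 0 − 16 − 0) / 2 = 6 / 2 = 3.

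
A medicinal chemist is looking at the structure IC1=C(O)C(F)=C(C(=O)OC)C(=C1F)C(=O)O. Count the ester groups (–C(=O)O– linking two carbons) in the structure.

1

The ester motif appears at heavy-atom position 8 in the SMILES.
Other groups present: 1 carboxylic acid, 1 hydroxyl.
Ester count: 1.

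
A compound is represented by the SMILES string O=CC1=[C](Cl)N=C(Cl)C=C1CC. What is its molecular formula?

C8H7Cl2NO

Walk through each heavy atom and fill implicit hydrogens from standard valence (C 4, N 3, O 2, S 2, halogen 1):
  atom 1: O, bond orders sum to 2 (valence 2) → 0 H
  atom 2: C, bond orders sum to 3 (valence 4) → 1 H
  atom 3: C, bond orders sum to 4 (valence 4) → 0 H
  atom 4: C with explicit H count 0
  atom 5: Cl (halogen, monovalent) → 0 H
  atom 6: N, bond orders sum to 3 (valence 3) → 0 H
  atom 7: C, bond orders sum to 4 (valence 4) → 0 H
  atom 8: Cl (halogen, monovalent) → 0 H
  atom 9: C, bond orders sum to 3 (valence 4) → 1 H
  atom 10: C, bond orders sum to 4 (valence 4) → 0 H
  atom 11: C, bond orders sum to 2 (valence 4) → 2 H
  atom 12: C, bond orders sum to 1 (valence 4) → 3 H
Totals → C:8, H:7, Cl:2, N:1, O:1.
In Hill order: C8H7Cl2NO.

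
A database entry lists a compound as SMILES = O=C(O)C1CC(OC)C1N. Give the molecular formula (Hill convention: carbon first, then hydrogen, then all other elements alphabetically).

Walk through each heavy atom and fill implicit hydrogens from standard valence (C 4, N 3, O 2, S 2, halogen 1):
  atom 1: O, bond orders sum to 2 (valence 2) → 0 H
  atom 2: C, bond orders sum to 4 (valence 4) → 0 H
  atom 3: O, bond orders sum to 1 (valence 2) → 1 H
  atom 4: C, bond orders sum to 3 (valence 4) → 1 H
  atom 5: C, bond orders sum to 2 (valence 4) → 2 H
  atom 6: C, bond orders sum to 3 (valence 4) → 1 H
  atom 7: O, bond orders sum to 2 (valence 2) → 0 H
  atom 8: C, bond orders sum to 1 (valence 4) → 3 H
  atom 9: C, bond orders sum to 3 (valence 4) → 1 H
  atom 10: N, bond orders sum to 1 (valence 3) → 2 H
Totals → C:6, H:11, N:1, O:3.

C6H11NO3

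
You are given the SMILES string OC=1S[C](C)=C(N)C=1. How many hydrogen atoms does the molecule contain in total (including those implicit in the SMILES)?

Walk through each heavy atom and fill implicit hydrogens from standard valence (C 4, N 3, O 2, S 2, halogen 1):
  atom 1: O, bond orders sum to 1 (valence 2) → 1 H
  atom 2: C, bond orders sum to 4 (valence 4) → 0 H
  atom 3: S, bond orders sum to 2 (valence 2) → 0 H
  atom 4: C with explicit H count 0
  atom 5: C, bond orders sum to 1 (valence 4) → 3 H
  atom 6: C, bond orders sum to 4 (valence 4) → 0 H
  atom 7: N, bond orders sum to 1 (valence 3) → 2 H
  atom 8: C, bond orders sum to 3 (valence 4) → 1 H
Total hydrogens: 7.

7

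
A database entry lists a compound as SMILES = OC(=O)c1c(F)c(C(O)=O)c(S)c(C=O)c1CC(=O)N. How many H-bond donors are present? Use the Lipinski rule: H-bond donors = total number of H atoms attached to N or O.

Donors: find every N or O and count the H atoms it carries.
  atom 1 (O): bond orders sum to 1 → 1 H
  atom 3 (O): bond orders sum to 2 → 0 H
  atom 9 (O): bond orders sum to 1 → 1 H
  atom 10 (O): bond orders sum to 2 → 0 H
  atom 15 (O): bond orders sum to 2 → 0 H
  atom 19 (O): bond orders sum to 2 → 0 H
  atom 20 (N): bond orders sum to 1 → 2 H
Lipinski HBD = 4.

4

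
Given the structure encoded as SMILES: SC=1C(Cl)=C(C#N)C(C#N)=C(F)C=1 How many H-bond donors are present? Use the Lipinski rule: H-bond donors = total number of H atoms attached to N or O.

Donors: find every N or O and count the H atoms it carries.
  atom 7 (N): bond orders sum to 3 → 0 H
  atom 10 (N): bond orders sum to 3 → 0 H
Lipinski HBD = 0.

0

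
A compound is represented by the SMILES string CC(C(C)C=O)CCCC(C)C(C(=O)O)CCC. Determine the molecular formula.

Walk through each heavy atom and fill implicit hydrogens from standard valence (C 4, N 3, O 2, S 2, halogen 1):
  atom 1: C, bond orders sum to 1 (valence 4) → 3 H
  atom 2: C, bond orders sum to 3 (valence 4) → 1 H
  atom 3: C, bond orders sum to 3 (valence 4) → 1 H
  atom 4: C, bond orders sum to 1 (valence 4) → 3 H
  atom 5: C, bond orders sum to 3 (valence 4) → 1 H
  atom 6: O, bond orders sum to 2 (valence 2) → 0 H
  atom 7: C, bond orders sum to 2 (valence 4) → 2 H
  atom 8: C, bond orders sum to 2 (valence 4) → 2 H
  atom 9: C, bond orders sum to 2 (valence 4) → 2 H
  atom 10: C, bond orders sum to 3 (valence 4) → 1 H
  atom 11: C, bond orders sum to 1 (valence 4) → 3 H
  atom 12: C, bond orders sum to 3 (valence 4) → 1 H
  atom 13: C, bond orders sum to 4 (valence 4) → 0 H
  atom 14: O, bond orders sum to 2 (valence 2) → 0 H
  atom 15: O, bond orders sum to 1 (valence 2) → 1 H
  atom 16: C, bond orders sum to 2 (valence 4) → 2 H
  atom 17: C, bond orders sum to 2 (valence 4) → 2 H
  atom 18: C, bond orders sum to 1 (valence 4) → 3 H
Totals → C:15, H:28, O:3.

C15H28O3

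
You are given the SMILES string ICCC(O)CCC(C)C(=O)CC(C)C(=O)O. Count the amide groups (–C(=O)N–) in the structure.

Scan the SMILES for the amide motif — none present.
Groups that are present: 1 carboxylic acid, 1 hydroxyl, 1 ketone.

0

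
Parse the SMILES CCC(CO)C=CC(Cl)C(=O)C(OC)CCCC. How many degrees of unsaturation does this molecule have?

2

Degree of unsaturation = (number of rings) + (number of π bonds).
Ring closures in the SMILES: 0.
π bonds: 2 double bonds (each 1 DoU) → 2 DoU from unsaturation.
Total DoU = 0 + 2 = 2.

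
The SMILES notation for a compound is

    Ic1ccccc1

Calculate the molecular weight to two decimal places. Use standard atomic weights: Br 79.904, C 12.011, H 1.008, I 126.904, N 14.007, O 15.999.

First, the molecular formula is C6H5I (counting implicit H from valence).
  C: 6 × 12.011 = 72.066
  H: 5 × 1.008 = 5.040
  I: 1 × 126.904 = 126.904
Sum: 6×12.011 + 5×1.008 + 1×126.904 = 204.010 → 204.01 g/mol.

204.01 g/mol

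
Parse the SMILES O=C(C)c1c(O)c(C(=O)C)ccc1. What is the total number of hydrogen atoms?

10

Walk through each heavy atom and fill implicit hydrogens from standard valence (C 4, N 3, O 2, S 2, halogen 1); for lowercase aromatic atoms, an aromatic c carries 1 H when it has two neighbours and 0 H with three, and aromatic n carries 0 H:
  atom 1: O, bond orders sum to 2 (valence 2) → 0 H
  atom 2: C, bond orders sum to 4 (valence 4) → 0 H
  atom 3: C, bond orders sum to 1 (valence 4) → 3 H
  atom 4: aromatic c, 3 neighbours → 0 H
  atom 5: aromatic c, 3 neighbours → 0 H
  atom 6: O, bond orders sum to 1 (valence 2) → 1 H
  atom 7: aromatic c, 3 neighbours → 0 H
  atom 8: C, bond orders sum to 4 (valence 4) → 0 H
  atom 9: O, bond orders sum to 2 (valence 2) → 0 H
  atom 10: C, bond orders sum to 1 (valence 4) → 3 H
  atom 11: aromatic c, 2 neighbours → 1 H
  atom 12: aromatic c, 2 neighbours → 1 H
  atom 13: aromatic c, 2 neighbours → 1 H
Total hydrogens: 10.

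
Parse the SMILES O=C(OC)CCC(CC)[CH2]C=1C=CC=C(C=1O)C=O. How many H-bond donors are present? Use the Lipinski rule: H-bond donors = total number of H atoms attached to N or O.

Donors: find every N or O and count the H atoms it carries.
  atom 1 (O): bond orders sum to 2 → 0 H
  atom 3 (O): bond orders sum to 2 → 0 H
  atom 17 (O): bond orders sum to 1 → 1 H
  atom 19 (O): bond orders sum to 2 → 0 H
Lipinski HBD = 1.

1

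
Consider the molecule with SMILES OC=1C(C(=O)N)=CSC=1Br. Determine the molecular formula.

Walk through each heavy atom and fill implicit hydrogens from standard valence (C 4, N 3, O 2, S 2, halogen 1):
  atom 1: O, bond orders sum to 1 (valence 2) → 1 H
  atom 2: C, bond orders sum to 4 (valence 4) → 0 H
  atom 3: C, bond orders sum to 4 (valence 4) → 0 H
  atom 4: C, bond orders sum to 4 (valence 4) → 0 H
  atom 5: O, bond orders sum to 2 (valence 2) → 0 H
  atom 6: N, bond orders sum to 1 (valence 3) → 2 H
  atom 7: C, bond orders sum to 3 (valence 4) → 1 H
  atom 8: S, bond orders sum to 2 (valence 2) → 0 H
  atom 9: C, bond orders sum to 4 (valence 4) → 0 H
  atom 10: Br (halogen, monovalent) → 0 H
Totals → C:5, H:4, Br:1, N:1, O:2, S:1.

C5H4BrNO2S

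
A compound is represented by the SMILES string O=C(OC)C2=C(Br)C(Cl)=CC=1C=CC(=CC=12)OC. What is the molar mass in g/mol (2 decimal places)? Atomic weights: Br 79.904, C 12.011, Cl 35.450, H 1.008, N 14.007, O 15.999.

329.57 g/mol

First, the molecular formula is C13H10BrClO3 (counting implicit H from valence).
  Br: 1 × 79.904 = 79.904
  C: 13 × 12.011 = 156.143
  Cl: 1 × 35.450 = 35.450
  H: 10 × 1.008 = 10.080
  O: 3 × 15.999 = 47.997
Sum: 1×79.904 + 13×12.011 + 1×35.450 + 10×1.008 + 3×15.999 = 329.574 → 329.57 g/mol.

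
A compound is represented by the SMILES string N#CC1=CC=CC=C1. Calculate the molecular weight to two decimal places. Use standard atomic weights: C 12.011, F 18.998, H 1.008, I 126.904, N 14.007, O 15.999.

First, the molecular formula is C7H5N (counting implicit H from valence).
  C: 7 × 12.011 = 84.077
  H: 5 × 1.008 = 5.040
  N: 1 × 14.007 = 14.007
Sum: 7×12.011 + 5×1.008 + 1×14.007 = 103.124 → 103.12 g/mol.

103.12 g/mol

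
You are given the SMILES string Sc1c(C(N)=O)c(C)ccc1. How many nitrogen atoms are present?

Scan the SMILES for N atoms (remember two-letter symbols like Cl and Br are single atoms).
Nitrogen count: 1.

1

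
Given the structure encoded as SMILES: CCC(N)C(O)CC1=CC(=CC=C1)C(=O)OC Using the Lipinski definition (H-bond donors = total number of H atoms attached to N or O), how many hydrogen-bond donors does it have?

Donors: find every N or O and count the H atoms it carries.
  atom 4 (N): bond orders sum to 1 → 2 H
  atom 6 (O): bond orders sum to 1 → 1 H
  atom 15 (O): bond orders sum to 2 → 0 H
  atom 16 (O): bond orders sum to 2 → 0 H
Lipinski HBD = 3.

3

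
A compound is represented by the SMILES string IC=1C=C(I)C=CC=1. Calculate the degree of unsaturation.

4

Degree of unsaturation = (number of rings) + (number of π bonds).
Ring closures in the SMILES: 1.
π bonds: 3 double bonds (each 1 DoU) → 3 DoU from unsaturation.
Total DoU = 1 + 3 = 4.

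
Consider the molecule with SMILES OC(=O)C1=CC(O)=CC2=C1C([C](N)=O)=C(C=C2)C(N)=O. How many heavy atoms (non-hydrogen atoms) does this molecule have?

Every atom symbol written in the SMILES (organic subset) is one heavy atom; implicit H are not written.
Heavy atoms by element → C:13, N:2, O:5.
Total: 20.

20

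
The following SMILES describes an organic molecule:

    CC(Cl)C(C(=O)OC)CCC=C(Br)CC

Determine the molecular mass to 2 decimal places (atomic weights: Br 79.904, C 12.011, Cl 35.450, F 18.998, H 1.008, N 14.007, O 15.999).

297.62 g/mol

First, the molecular formula is C11H18BrClO2 (counting implicit H from valence).
  Br: 1 × 79.904 = 79.904
  C: 11 × 12.011 = 132.121
  Cl: 1 × 35.450 = 35.450
  H: 18 × 1.008 = 18.144
  O: 2 × 15.999 = 31.998
Sum: 1×79.904 + 11×12.011 + 1×35.450 + 18×1.008 + 2×15.999 = 297.617 → 297.62 g/mol.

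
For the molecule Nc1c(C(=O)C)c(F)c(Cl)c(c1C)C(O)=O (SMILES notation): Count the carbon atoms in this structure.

Count every carbon token in the SMILES (each C, including those in ring-closure positions and inside branches).
Carbon count: 10.

10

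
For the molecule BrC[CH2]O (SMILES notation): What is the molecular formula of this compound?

C2H5BrO

Walk through each heavy atom and fill implicit hydrogens from standard valence (C 4, N 3, O 2, S 2, halogen 1):
  atom 1: Br (halogen, monovalent) → 0 H
  atom 2: C, bond orders sum to 2 (valence 4) → 2 H
  atom 3: C with explicit H count 2
  atom 4: O, bond orders sum to 1 (valence 2) → 1 H
Totals → C:2, H:5, Br:1, O:1.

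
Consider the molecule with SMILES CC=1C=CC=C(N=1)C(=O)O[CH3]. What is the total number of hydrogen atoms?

9

Walk through each heavy atom and fill implicit hydrogens from standard valence (C 4, N 3, O 2, S 2, halogen 1):
  atom 1: C, bond orders sum to 1 (valence 4) → 3 H
  atom 2: C, bond orders sum to 4 (valence 4) → 0 H
  atom 3: C, bond orders sum to 3 (valence 4) → 1 H
  atom 4: C, bond orders sum to 3 (valence 4) → 1 H
  atom 5: C, bond orders sum to 3 (valence 4) → 1 H
  atom 6: C, bond orders sum to 4 (valence 4) → 0 H
  atom 7: N, bond orders sum to 3 (valence 3) → 0 H
  atom 8: C, bond orders sum to 4 (valence 4) → 0 H
  atom 9: O, bond orders sum to 2 (valence 2) → 0 H
  atom 10: O, bond orders sum to 2 (valence 2) → 0 H
  atom 11: C with explicit H count 3
Total hydrogens: 9.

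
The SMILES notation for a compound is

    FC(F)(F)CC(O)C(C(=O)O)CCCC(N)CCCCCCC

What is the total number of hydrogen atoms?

30

Walk through each heavy atom and fill implicit hydrogens from standard valence (C 4, N 3, O 2, S 2, halogen 1):
  atom 1: F (halogen, monovalent) → 0 H
  atom 2: C, bond orders sum to 4 (valence 4) → 0 H
  atom 3: F (halogen, monovalent) → 0 H
  atom 4: F (halogen, monovalent) → 0 H
  atom 5: C, bond orders sum to 2 (valence 4) → 2 H
  atom 6: C, bond orders sum to 3 (valence 4) → 1 H
  atom 7: O, bond orders sum to 1 (valence 2) → 1 H
  atom 8: C, bond orders sum to 3 (valence 4) → 1 H
  atom 9: C, bond orders sum to 4 (valence 4) → 0 H
  atom 10: O, bond orders sum to 2 (valence 2) → 0 H
  atom 11: O, bond orders sum to 1 (valence 2) → 1 H
  atom 12: C, bond orders sum to 2 (valence 4) → 2 H
  atom 13: C, bond orders sum to 2 (valence 4) → 2 H
  atom 14: C, bond orders sum to 2 (valence 4) → 2 H
  atom 15: C, bond orders sum to 3 (valence 4) → 1 H
  atom 16: N, bond orders sum to 1 (valence 3) → 2 H
  atom 17: C, bond orders sum to 2 (valence 4) → 2 H
  atom 18: C, bond orders sum to 2 (valence 4) → 2 H
  atom 19: C, bond orders sum to 2 (valence 4) → 2 H
  atom 20: C, bond orders sum to 2 (valence 4) → 2 H
  atom 21: C, bond orders sum to 2 (valence 4) → 2 H
  atom 22: C, bond orders sum to 2 (valence 4) → 2 H
  atom 23: C, bond orders sum to 1 (valence 4) → 3 H
Total hydrogens: 30.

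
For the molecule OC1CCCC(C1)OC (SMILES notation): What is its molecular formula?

Walk through each heavy atom and fill implicit hydrogens from standard valence (C 4, N 3, O 2, S 2, halogen 1):
  atom 1: O, bond orders sum to 1 (valence 2) → 1 H
  atom 2: C, bond orders sum to 3 (valence 4) → 1 H
  atom 3: C, bond orders sum to 2 (valence 4) → 2 H
  atom 4: C, bond orders sum to 2 (valence 4) → 2 H
  atom 5: C, bond orders sum to 2 (valence 4) → 2 H
  atom 6: C, bond orders sum to 3 (valence 4) → 1 H
  atom 7: C, bond orders sum to 2 (valence 4) → 2 H
  atom 8: O, bond orders sum to 2 (valence 2) → 0 H
  atom 9: C, bond orders sum to 1 (valence 4) → 3 H
Totals → C:7, H:14, O:2.

C7H14O2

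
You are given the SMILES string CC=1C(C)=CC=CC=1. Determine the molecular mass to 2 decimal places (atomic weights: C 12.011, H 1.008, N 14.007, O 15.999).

106.17 g/mol

First, the molecular formula is C8H10 (counting implicit H from valence).
  C: 8 × 12.011 = 96.088
  H: 10 × 1.008 = 10.080
Sum: 8×12.011 + 10×1.008 = 106.168 → 106.17 g/mol.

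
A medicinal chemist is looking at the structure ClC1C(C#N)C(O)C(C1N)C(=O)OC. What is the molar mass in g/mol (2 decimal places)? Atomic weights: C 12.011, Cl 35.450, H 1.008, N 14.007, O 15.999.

218.64 g/mol

First, the molecular formula is C8H11ClN2O3 (counting implicit H from valence).
  C: 8 × 12.011 = 96.088
  Cl: 1 × 35.450 = 35.450
  H: 11 × 1.008 = 11.088
  N: 2 × 14.007 = 28.014
  O: 3 × 15.999 = 47.997
Sum: 8×12.011 + 1×35.450 + 11×1.008 + 2×14.007 + 3×15.999 = 218.637 → 218.64 g/mol.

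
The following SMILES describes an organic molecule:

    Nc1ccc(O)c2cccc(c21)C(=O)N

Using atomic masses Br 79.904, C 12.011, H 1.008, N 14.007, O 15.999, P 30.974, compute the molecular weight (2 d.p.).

First, the molecular formula is C11H10N2O2 (counting implicit H from valence).
  C: 11 × 12.011 = 132.121
  H: 10 × 1.008 = 10.080
  N: 2 × 14.007 = 28.014
  O: 2 × 15.999 = 31.998
Sum: 11×12.011 + 10×1.008 + 2×14.007 + 2×15.999 = 202.213 → 202.21 g/mol.

202.21 g/mol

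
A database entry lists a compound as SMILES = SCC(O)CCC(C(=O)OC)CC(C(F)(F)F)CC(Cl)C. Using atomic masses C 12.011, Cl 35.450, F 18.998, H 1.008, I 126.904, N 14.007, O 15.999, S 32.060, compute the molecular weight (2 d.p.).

First, the molecular formula is C13H22ClF3O3S (counting implicit H from valence).
  C: 13 × 12.011 = 156.143
  Cl: 1 × 35.450 = 35.450
  F: 3 × 18.998 = 56.994
  H: 22 × 1.008 = 22.176
  O: 3 × 15.999 = 47.997
  S: 1 × 32.060 = 32.060
Sum: 13×12.011 + 1×35.450 + 3×18.998 + 22×1.008 + 3×15.999 + 1×32.060 = 350.820 → 350.82 g/mol.

350.82 g/mol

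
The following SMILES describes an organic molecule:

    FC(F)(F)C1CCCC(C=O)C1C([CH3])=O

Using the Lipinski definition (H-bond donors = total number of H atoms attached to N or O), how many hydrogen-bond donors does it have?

0

Donors: find every N or O and count the H atoms it carries.
  atom 11 (O): bond orders sum to 2 → 0 H
  atom 15 (O): bond orders sum to 2 → 0 H
Lipinski HBD = 0.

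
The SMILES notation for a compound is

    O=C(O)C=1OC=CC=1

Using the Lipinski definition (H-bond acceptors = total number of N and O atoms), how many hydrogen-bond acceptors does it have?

3

N atoms: 0; O atoms: 3.
Lipinski HBA = 0 + 3 = 3.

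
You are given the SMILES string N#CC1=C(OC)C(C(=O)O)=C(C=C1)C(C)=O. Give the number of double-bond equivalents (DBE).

Degree of unsaturation = (number of rings) + (number of π bonds).
Ring closures in the SMILES: 1.
π bonds: 5 double bonds (each 1 DoU), 1 triple bond (each 2 DoU) → 7 DoU from unsaturation.
Total DoU = 1 + 7 = 8.

8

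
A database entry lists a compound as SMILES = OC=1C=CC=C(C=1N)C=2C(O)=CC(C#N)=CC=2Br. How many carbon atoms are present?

Count every carbon token in the SMILES (each C, including those in ring-closure positions and inside branches).
Carbon count: 13.

13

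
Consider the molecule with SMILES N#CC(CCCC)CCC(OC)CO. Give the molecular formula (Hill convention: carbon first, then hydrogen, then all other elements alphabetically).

C11H21NO2

Walk through each heavy atom and fill implicit hydrogens from standard valence (C 4, N 3, O 2, S 2, halogen 1):
  atom 1: N, bond orders sum to 3 (valence 3) → 0 H
  atom 2: C, bond orders sum to 4 (valence 4) → 0 H
  atom 3: C, bond orders sum to 3 (valence 4) → 1 H
  atom 4: C, bond orders sum to 2 (valence 4) → 2 H
  atom 5: C, bond orders sum to 2 (valence 4) → 2 H
  atom 6: C, bond orders sum to 2 (valence 4) → 2 H
  atom 7: C, bond orders sum to 1 (valence 4) → 3 H
  atom 8: C, bond orders sum to 2 (valence 4) → 2 H
  atom 9: C, bond orders sum to 2 (valence 4) → 2 H
  atom 10: C, bond orders sum to 3 (valence 4) → 1 H
  atom 11: O, bond orders sum to 2 (valence 2) → 0 H
  atom 12: C, bond orders sum to 1 (valence 4) → 3 H
  atom 13: C, bond orders sum to 2 (valence 4) → 2 H
  atom 14: O, bond orders sum to 1 (valence 2) → 1 H
Totals → C:11, H:21, N:1, O:2.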